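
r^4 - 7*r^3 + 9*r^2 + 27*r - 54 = (r - 3)^3*(r + 2)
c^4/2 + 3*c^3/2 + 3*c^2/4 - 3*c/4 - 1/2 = (c/2 + 1)*(c + 1)*(c - sqrt(2)/2)*(c + sqrt(2)/2)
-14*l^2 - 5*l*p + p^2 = (-7*l + p)*(2*l + p)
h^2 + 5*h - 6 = (h - 1)*(h + 6)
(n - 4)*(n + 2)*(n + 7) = n^3 + 5*n^2 - 22*n - 56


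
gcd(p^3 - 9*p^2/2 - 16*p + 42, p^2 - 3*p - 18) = p - 6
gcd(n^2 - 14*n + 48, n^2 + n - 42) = n - 6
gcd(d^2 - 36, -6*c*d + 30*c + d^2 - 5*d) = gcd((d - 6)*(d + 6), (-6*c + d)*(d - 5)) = 1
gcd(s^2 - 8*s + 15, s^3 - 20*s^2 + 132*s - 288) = 1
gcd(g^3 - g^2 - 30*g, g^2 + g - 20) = g + 5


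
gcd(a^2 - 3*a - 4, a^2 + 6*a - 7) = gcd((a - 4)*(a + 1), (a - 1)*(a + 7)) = 1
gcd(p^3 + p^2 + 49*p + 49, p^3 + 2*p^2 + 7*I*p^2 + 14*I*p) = p + 7*I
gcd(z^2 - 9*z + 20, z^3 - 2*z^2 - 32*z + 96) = z - 4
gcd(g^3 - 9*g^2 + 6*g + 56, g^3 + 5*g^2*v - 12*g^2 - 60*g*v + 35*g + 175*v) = g - 7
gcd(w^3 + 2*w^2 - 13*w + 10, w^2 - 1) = w - 1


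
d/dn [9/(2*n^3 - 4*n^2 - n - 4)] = 9*(-6*n^2 + 8*n + 1)/(-2*n^3 + 4*n^2 + n + 4)^2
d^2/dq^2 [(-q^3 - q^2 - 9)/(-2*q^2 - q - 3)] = 2*(-7*q^3 + 99*q^2 + 81*q - 36)/(8*q^6 + 12*q^5 + 42*q^4 + 37*q^3 + 63*q^2 + 27*q + 27)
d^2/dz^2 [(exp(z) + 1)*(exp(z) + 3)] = 4*(exp(z) + 1)*exp(z)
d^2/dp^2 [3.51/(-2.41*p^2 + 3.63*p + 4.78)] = (-40.772862*p^2 + 61.413066*p + 3.51*(4.82*p - 3.63)*(9.64*p - 7.26) + 80.868996)/(-2.41*p^2 + 3.63*p + 4.78)^3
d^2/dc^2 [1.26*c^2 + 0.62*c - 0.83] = 2.52000000000000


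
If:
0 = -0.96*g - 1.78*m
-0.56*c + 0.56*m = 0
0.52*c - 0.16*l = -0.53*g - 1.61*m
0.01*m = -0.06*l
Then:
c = 0.00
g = 0.00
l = 0.00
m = 0.00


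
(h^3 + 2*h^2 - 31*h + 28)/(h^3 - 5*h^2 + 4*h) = (h + 7)/h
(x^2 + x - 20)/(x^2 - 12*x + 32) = (x + 5)/(x - 8)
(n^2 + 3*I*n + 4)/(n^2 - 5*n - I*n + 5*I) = (n + 4*I)/(n - 5)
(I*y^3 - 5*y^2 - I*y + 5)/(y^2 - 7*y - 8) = (I*y^2 - y*(5 + I) + 5)/(y - 8)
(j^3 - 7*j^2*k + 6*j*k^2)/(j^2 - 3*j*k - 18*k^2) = j*(j - k)/(j + 3*k)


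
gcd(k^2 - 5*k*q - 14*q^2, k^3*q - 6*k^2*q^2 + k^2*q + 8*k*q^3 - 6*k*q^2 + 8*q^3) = 1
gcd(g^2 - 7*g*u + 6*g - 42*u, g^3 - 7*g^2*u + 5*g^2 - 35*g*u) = -g + 7*u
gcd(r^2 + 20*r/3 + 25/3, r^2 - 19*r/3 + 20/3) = 1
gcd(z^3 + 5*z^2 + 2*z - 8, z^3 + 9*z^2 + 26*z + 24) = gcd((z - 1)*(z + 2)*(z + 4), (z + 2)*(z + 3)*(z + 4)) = z^2 + 6*z + 8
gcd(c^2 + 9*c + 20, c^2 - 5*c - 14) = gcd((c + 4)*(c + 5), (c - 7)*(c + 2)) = 1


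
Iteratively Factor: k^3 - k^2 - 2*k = (k + 1)*(k^2 - 2*k) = (k - 2)*(k + 1)*(k)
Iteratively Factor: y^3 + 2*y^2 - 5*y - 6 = (y + 1)*(y^2 + y - 6) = (y - 2)*(y + 1)*(y + 3)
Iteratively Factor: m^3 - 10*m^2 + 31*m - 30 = (m - 2)*(m^2 - 8*m + 15) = (m - 3)*(m - 2)*(m - 5)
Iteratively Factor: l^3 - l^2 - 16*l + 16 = (l + 4)*(l^2 - 5*l + 4) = (l - 4)*(l + 4)*(l - 1)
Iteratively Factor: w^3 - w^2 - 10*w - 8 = (w + 1)*(w^2 - 2*w - 8) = (w + 1)*(w + 2)*(w - 4)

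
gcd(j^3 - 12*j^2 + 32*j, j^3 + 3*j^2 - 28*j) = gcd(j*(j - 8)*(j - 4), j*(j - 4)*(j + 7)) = j^2 - 4*j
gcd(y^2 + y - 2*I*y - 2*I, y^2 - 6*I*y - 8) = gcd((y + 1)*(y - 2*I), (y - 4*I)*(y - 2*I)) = y - 2*I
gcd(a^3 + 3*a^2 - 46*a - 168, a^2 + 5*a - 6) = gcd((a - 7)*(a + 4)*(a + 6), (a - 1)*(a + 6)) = a + 6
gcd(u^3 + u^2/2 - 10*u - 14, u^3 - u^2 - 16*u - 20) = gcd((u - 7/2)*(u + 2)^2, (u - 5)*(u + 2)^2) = u^2 + 4*u + 4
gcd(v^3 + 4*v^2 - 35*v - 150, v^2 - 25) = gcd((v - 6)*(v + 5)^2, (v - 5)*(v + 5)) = v + 5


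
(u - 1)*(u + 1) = u^2 - 1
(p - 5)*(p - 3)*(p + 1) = p^3 - 7*p^2 + 7*p + 15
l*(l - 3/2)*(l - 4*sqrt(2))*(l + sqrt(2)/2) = l^4 - 7*sqrt(2)*l^3/2 - 3*l^3/2 - 4*l^2 + 21*sqrt(2)*l^2/4 + 6*l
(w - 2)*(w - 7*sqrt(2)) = w^2 - 7*sqrt(2)*w - 2*w + 14*sqrt(2)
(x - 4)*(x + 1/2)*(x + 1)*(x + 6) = x^4 + 7*x^3/2 - 41*x^2/2 - 35*x - 12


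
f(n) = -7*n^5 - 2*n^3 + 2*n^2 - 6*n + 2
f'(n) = -35*n^4 - 6*n^2 + 4*n - 6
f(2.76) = -1162.47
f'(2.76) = -2071.64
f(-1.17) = 30.31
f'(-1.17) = -84.48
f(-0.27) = 3.82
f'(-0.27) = -7.70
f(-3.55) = 4084.73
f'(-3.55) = -5654.62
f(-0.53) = 6.33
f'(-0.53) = -12.57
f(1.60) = -84.07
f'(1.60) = -244.34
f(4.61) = -14753.90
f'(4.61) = -15922.88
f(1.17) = -20.83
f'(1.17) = -75.12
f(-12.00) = 1745642.00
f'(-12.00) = -726678.00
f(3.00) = -1753.00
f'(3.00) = -2883.00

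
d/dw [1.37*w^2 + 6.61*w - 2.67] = 2.74*w + 6.61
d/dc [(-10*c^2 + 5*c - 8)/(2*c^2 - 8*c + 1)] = (70*c^2 + 12*c - 59)/(4*c^4 - 32*c^3 + 68*c^2 - 16*c + 1)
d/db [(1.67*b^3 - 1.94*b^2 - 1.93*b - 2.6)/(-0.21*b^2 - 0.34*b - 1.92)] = (-0.3507*b^4 - 1.1356*b^3 - 9.3649*b^2 + 6.3576*b + 2.8216)/(0.0441*b^4 + 0.1428*b^3 + 0.922*b^2 + 1.3056*b + 3.6864)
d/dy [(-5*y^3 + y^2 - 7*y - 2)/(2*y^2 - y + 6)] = (-10*y^4 + 10*y^3 - 77*y^2 + 20*y - 44)/(4*y^4 - 4*y^3 + 25*y^2 - 12*y + 36)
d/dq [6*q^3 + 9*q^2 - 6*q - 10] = 18*q^2 + 18*q - 6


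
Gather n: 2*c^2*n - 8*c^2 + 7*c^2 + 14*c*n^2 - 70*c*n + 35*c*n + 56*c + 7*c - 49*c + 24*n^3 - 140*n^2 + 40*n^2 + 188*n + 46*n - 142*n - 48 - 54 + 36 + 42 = -c^2 + 14*c + 24*n^3 + n^2*(14*c - 100) + n*(2*c^2 - 35*c + 92) - 24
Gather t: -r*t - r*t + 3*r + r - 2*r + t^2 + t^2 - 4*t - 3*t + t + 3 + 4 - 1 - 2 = 2*r + 2*t^2 + t*(-2*r - 6) + 4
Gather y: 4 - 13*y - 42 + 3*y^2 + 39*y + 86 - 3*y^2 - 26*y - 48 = 0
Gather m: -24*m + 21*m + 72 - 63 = 9 - 3*m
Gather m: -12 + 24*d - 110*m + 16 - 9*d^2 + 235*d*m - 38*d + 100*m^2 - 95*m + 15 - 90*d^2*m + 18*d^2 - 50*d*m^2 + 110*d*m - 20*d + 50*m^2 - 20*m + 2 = 9*d^2 - 34*d + m^2*(150 - 50*d) + m*(-90*d^2 + 345*d - 225) + 21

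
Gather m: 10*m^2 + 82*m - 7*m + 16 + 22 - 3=10*m^2 + 75*m + 35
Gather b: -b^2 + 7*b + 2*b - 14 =-b^2 + 9*b - 14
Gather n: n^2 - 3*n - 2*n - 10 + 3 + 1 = n^2 - 5*n - 6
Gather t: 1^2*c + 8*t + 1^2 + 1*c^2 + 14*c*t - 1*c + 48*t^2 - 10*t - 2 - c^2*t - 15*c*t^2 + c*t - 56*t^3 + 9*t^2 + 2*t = c^2 - 56*t^3 + t^2*(57 - 15*c) + t*(-c^2 + 15*c) - 1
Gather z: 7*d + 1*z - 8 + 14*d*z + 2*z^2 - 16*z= 7*d + 2*z^2 + z*(14*d - 15) - 8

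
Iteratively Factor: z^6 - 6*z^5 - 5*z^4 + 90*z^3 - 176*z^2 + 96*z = (z - 3)*(z^5 - 3*z^4 - 14*z^3 + 48*z^2 - 32*z) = (z - 3)*(z - 2)*(z^4 - z^3 - 16*z^2 + 16*z) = (z - 3)*(z - 2)*(z - 1)*(z^3 - 16*z) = z*(z - 3)*(z - 2)*(z - 1)*(z^2 - 16) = z*(z - 3)*(z - 2)*(z - 1)*(z + 4)*(z - 4)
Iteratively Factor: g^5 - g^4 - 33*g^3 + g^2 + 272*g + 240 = (g - 5)*(g^4 + 4*g^3 - 13*g^2 - 64*g - 48) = (g - 5)*(g + 1)*(g^3 + 3*g^2 - 16*g - 48) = (g - 5)*(g + 1)*(g + 3)*(g^2 - 16) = (g - 5)*(g + 1)*(g + 3)*(g + 4)*(g - 4)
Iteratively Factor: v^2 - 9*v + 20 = (v - 4)*(v - 5)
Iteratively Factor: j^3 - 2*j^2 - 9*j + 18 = (j - 2)*(j^2 - 9) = (j - 3)*(j - 2)*(j + 3)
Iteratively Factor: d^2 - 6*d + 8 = (d - 4)*(d - 2)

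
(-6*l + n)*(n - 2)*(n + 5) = -6*l*n^2 - 18*l*n + 60*l + n^3 + 3*n^2 - 10*n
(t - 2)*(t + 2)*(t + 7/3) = t^3 + 7*t^2/3 - 4*t - 28/3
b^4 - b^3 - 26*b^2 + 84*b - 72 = (b - 3)*(b - 2)^2*(b + 6)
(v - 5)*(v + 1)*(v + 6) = v^3 + 2*v^2 - 29*v - 30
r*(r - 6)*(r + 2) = r^3 - 4*r^2 - 12*r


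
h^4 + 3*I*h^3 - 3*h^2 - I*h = h*(h + I)^3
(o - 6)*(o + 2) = o^2 - 4*o - 12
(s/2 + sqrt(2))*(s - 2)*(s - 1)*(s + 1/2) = s^4/2 - 5*s^3/4 + sqrt(2)*s^3 - 5*sqrt(2)*s^2/2 + s^2/4 + s/2 + sqrt(2)*s/2 + sqrt(2)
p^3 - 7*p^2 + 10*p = p*(p - 5)*(p - 2)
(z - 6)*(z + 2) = z^2 - 4*z - 12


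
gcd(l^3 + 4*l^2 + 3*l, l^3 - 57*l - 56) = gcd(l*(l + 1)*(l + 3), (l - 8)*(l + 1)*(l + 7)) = l + 1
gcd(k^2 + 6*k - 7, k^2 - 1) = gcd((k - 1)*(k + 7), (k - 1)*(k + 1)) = k - 1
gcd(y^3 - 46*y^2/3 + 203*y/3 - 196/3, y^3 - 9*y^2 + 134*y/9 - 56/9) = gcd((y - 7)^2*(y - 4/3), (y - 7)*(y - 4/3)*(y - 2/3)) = y^2 - 25*y/3 + 28/3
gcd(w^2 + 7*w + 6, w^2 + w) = w + 1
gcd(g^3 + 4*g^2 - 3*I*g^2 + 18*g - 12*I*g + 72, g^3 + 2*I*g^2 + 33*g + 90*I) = g^2 - 3*I*g + 18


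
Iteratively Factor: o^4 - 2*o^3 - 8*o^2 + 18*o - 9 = (o + 3)*(o^3 - 5*o^2 + 7*o - 3) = (o - 3)*(o + 3)*(o^2 - 2*o + 1) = (o - 3)*(o - 1)*(o + 3)*(o - 1)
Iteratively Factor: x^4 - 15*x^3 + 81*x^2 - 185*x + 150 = (x - 2)*(x^3 - 13*x^2 + 55*x - 75) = (x - 5)*(x - 2)*(x^2 - 8*x + 15) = (x - 5)^2*(x - 2)*(x - 3)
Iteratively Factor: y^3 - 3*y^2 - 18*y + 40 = (y - 5)*(y^2 + 2*y - 8) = (y - 5)*(y + 4)*(y - 2)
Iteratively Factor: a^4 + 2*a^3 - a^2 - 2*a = (a - 1)*(a^3 + 3*a^2 + 2*a) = (a - 1)*(a + 1)*(a^2 + 2*a) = (a - 1)*(a + 1)*(a + 2)*(a)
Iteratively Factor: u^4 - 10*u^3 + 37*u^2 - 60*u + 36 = (u - 2)*(u^3 - 8*u^2 + 21*u - 18) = (u - 3)*(u - 2)*(u^2 - 5*u + 6) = (u - 3)^2*(u - 2)*(u - 2)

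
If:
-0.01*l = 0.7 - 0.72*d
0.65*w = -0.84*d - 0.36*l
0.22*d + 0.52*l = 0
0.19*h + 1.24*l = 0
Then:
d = 0.97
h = 2.67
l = -0.41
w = -1.02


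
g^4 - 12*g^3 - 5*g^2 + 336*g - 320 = (g - 8)^2*(g - 1)*(g + 5)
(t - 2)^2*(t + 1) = t^3 - 3*t^2 + 4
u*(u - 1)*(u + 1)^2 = u^4 + u^3 - u^2 - u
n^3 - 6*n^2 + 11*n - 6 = (n - 3)*(n - 2)*(n - 1)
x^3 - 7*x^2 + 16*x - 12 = (x - 3)*(x - 2)^2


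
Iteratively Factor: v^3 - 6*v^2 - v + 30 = (v - 5)*(v^2 - v - 6) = (v - 5)*(v - 3)*(v + 2)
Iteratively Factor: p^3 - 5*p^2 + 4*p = (p)*(p^2 - 5*p + 4) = p*(p - 1)*(p - 4)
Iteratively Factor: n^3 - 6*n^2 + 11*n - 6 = (n - 1)*(n^2 - 5*n + 6) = (n - 3)*(n - 1)*(n - 2)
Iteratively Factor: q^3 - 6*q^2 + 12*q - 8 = (q - 2)*(q^2 - 4*q + 4) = (q - 2)^2*(q - 2)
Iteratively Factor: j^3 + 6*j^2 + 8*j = (j + 4)*(j^2 + 2*j) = (j + 2)*(j + 4)*(j)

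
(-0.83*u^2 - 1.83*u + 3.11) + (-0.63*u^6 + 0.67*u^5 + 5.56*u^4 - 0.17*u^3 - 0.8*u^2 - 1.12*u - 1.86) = -0.63*u^6 + 0.67*u^5 + 5.56*u^4 - 0.17*u^3 - 1.63*u^2 - 2.95*u + 1.25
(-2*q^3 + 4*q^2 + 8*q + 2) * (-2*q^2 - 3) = 4*q^5 - 8*q^4 - 10*q^3 - 16*q^2 - 24*q - 6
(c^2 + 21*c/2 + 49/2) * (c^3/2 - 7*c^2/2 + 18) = c^5/2 + 7*c^4/4 - 49*c^3/2 - 271*c^2/4 + 189*c + 441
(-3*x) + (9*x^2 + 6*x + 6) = 9*x^2 + 3*x + 6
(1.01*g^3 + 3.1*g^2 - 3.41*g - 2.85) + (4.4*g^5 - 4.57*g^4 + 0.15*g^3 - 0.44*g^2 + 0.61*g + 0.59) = 4.4*g^5 - 4.57*g^4 + 1.16*g^3 + 2.66*g^2 - 2.8*g - 2.26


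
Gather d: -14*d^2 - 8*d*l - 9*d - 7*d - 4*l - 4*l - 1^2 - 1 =-14*d^2 + d*(-8*l - 16) - 8*l - 2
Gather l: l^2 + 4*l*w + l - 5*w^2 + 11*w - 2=l^2 + l*(4*w + 1) - 5*w^2 + 11*w - 2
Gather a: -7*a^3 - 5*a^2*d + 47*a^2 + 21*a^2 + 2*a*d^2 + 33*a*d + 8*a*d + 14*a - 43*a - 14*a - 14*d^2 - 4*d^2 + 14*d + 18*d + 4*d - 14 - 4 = -7*a^3 + a^2*(68 - 5*d) + a*(2*d^2 + 41*d - 43) - 18*d^2 + 36*d - 18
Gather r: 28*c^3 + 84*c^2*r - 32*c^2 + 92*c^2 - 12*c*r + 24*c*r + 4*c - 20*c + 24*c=28*c^3 + 60*c^2 + 8*c + r*(84*c^2 + 12*c)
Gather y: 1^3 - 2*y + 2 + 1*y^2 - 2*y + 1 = y^2 - 4*y + 4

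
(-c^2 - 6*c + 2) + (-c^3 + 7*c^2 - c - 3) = -c^3 + 6*c^2 - 7*c - 1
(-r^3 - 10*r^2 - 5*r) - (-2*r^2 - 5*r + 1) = -r^3 - 8*r^2 - 1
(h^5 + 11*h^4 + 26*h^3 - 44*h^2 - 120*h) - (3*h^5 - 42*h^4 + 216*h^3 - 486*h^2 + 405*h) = -2*h^5 + 53*h^4 - 190*h^3 + 442*h^2 - 525*h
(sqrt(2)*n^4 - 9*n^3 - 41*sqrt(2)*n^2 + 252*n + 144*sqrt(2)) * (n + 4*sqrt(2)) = sqrt(2)*n^5 - n^4 - 77*sqrt(2)*n^3 - 76*n^2 + 1152*sqrt(2)*n + 1152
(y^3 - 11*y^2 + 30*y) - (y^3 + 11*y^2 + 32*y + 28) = -22*y^2 - 2*y - 28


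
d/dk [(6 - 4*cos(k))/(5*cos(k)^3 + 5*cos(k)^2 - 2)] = 2*(15*cos(k) + 35*cos(2*k)/2 - 5*cos(3*k) + 27/2)*sin(k)/(5*cos(k)^3 + 5*cos(k)^2 - 2)^2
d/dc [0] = 0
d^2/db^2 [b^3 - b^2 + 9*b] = 6*b - 2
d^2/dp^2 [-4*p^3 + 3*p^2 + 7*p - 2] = 6 - 24*p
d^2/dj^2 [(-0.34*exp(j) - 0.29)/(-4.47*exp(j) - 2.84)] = (1.478229*exp(j) - 0.939187999999999)*exp(j)/(89.314623*exp(3*j) + 170.237268*exp(2*j) + 108.159696*exp(j) + 22.906304)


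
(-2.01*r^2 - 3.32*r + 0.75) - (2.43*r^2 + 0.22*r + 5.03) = -4.44*r^2 - 3.54*r - 4.28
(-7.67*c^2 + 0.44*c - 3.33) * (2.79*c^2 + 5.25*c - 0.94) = -21.3993*c^4 - 39.0399*c^3 + 0.229099999999999*c^2 - 17.8961*c + 3.1302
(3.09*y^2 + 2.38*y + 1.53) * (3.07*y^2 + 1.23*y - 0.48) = 9.4863*y^4 + 11.1073*y^3 + 6.1413*y^2 + 0.7395*y - 0.7344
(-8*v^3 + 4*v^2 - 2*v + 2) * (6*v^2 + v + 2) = -48*v^5 + 16*v^4 - 24*v^3 + 18*v^2 - 2*v + 4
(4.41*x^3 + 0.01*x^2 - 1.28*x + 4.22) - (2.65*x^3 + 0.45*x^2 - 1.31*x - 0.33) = 1.76*x^3 - 0.44*x^2 + 0.03*x + 4.55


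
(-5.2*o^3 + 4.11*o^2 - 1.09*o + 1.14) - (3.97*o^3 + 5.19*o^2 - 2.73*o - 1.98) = -9.17*o^3 - 1.08*o^2 + 1.64*o + 3.12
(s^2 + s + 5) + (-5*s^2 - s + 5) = 10 - 4*s^2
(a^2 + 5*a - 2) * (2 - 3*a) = -3*a^3 - 13*a^2 + 16*a - 4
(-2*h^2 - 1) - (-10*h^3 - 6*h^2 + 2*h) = 10*h^3 + 4*h^2 - 2*h - 1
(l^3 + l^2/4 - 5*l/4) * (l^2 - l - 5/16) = l^5 - 3*l^4/4 - 29*l^3/16 + 75*l^2/64 + 25*l/64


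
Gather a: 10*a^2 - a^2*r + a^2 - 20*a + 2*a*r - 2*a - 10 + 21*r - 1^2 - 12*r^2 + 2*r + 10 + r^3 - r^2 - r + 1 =a^2*(11 - r) + a*(2*r - 22) + r^3 - 13*r^2 + 22*r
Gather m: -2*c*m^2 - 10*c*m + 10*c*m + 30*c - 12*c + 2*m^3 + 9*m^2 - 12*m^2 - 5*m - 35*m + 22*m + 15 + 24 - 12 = 18*c + 2*m^3 + m^2*(-2*c - 3) - 18*m + 27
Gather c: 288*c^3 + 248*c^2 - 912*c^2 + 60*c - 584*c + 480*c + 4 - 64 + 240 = 288*c^3 - 664*c^2 - 44*c + 180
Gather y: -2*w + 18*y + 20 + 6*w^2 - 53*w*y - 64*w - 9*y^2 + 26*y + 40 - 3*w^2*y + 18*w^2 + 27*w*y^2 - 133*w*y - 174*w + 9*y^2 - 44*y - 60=24*w^2 + 27*w*y^2 - 240*w + y*(-3*w^2 - 186*w)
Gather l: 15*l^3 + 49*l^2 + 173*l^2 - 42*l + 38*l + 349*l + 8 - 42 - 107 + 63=15*l^3 + 222*l^2 + 345*l - 78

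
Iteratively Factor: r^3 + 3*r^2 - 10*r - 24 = (r + 4)*(r^2 - r - 6) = (r - 3)*(r + 4)*(r + 2)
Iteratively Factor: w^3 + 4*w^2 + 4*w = (w)*(w^2 + 4*w + 4) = w*(w + 2)*(w + 2)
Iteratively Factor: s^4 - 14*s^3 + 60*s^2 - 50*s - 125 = (s - 5)*(s^3 - 9*s^2 + 15*s + 25) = (s - 5)^2*(s^2 - 4*s - 5) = (s - 5)^3*(s + 1)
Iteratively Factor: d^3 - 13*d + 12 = (d - 1)*(d^2 + d - 12) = (d - 1)*(d + 4)*(d - 3)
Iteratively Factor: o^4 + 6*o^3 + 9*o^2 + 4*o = (o)*(o^3 + 6*o^2 + 9*o + 4) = o*(o + 4)*(o^2 + 2*o + 1) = o*(o + 1)*(o + 4)*(o + 1)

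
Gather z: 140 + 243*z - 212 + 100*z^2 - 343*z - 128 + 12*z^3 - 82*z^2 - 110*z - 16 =12*z^3 + 18*z^2 - 210*z - 216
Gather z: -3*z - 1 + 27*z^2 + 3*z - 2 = 27*z^2 - 3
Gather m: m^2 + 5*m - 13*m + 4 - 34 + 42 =m^2 - 8*m + 12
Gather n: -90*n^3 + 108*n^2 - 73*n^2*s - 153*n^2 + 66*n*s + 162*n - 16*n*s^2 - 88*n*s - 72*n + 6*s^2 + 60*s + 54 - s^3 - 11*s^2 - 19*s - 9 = -90*n^3 + n^2*(-73*s - 45) + n*(-16*s^2 - 22*s + 90) - s^3 - 5*s^2 + 41*s + 45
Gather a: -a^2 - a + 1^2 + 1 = -a^2 - a + 2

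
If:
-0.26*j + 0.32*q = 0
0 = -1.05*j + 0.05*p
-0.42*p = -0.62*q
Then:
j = 0.00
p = 0.00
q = 0.00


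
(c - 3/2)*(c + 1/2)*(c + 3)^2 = c^4 + 5*c^3 + 9*c^2/4 - 27*c/2 - 27/4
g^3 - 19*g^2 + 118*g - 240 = (g - 8)*(g - 6)*(g - 5)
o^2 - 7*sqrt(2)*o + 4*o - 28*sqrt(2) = (o + 4)*(o - 7*sqrt(2))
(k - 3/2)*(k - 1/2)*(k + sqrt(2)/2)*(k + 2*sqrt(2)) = k^4 - 2*k^3 + 5*sqrt(2)*k^3/2 - 5*sqrt(2)*k^2 + 11*k^2/4 - 4*k + 15*sqrt(2)*k/8 + 3/2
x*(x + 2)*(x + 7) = x^3 + 9*x^2 + 14*x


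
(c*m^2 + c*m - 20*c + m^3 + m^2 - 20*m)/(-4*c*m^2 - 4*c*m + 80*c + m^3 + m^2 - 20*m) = (-c - m)/(4*c - m)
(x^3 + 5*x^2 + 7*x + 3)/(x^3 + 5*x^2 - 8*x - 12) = (x^2 + 4*x + 3)/(x^2 + 4*x - 12)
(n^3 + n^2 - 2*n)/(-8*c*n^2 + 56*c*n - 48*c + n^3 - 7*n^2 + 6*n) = n*(-n - 2)/(8*c*n - 48*c - n^2 + 6*n)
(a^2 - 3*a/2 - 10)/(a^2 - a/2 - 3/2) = (-2*a^2 + 3*a + 20)/(-2*a^2 + a + 3)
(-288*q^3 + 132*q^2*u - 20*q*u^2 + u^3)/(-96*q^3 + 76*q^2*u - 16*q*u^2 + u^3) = (6*q - u)/(2*q - u)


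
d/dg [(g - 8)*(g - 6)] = 2*g - 14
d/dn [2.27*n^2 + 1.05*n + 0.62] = 4.54*n + 1.05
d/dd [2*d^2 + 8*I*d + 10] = 4*d + 8*I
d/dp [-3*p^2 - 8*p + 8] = -6*p - 8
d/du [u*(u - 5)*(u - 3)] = 3*u^2 - 16*u + 15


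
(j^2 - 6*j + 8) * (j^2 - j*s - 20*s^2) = j^4 - j^3*s - 6*j^3 - 20*j^2*s^2 + 6*j^2*s + 8*j^2 + 120*j*s^2 - 8*j*s - 160*s^2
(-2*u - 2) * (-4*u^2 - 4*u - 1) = 8*u^3 + 16*u^2 + 10*u + 2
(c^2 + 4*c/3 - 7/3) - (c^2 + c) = c/3 - 7/3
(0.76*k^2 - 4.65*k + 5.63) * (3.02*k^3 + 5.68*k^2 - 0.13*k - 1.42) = 2.2952*k^5 - 9.7262*k^4 - 9.5082*k^3 + 31.5037*k^2 + 5.8711*k - 7.9946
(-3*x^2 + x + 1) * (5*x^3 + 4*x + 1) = -15*x^5 + 5*x^4 - 7*x^3 + x^2 + 5*x + 1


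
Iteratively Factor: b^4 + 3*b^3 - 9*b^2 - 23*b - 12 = (b + 4)*(b^3 - b^2 - 5*b - 3) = (b + 1)*(b + 4)*(b^2 - 2*b - 3) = (b + 1)^2*(b + 4)*(b - 3)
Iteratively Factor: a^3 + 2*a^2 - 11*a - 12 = (a + 1)*(a^2 + a - 12) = (a + 1)*(a + 4)*(a - 3)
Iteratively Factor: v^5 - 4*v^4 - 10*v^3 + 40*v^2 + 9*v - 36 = (v + 1)*(v^4 - 5*v^3 - 5*v^2 + 45*v - 36) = (v - 4)*(v + 1)*(v^3 - v^2 - 9*v + 9) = (v - 4)*(v - 3)*(v + 1)*(v^2 + 2*v - 3) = (v - 4)*(v - 3)*(v + 1)*(v + 3)*(v - 1)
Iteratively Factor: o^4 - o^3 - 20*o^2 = (o + 4)*(o^3 - 5*o^2) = (o - 5)*(o + 4)*(o^2) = o*(o - 5)*(o + 4)*(o)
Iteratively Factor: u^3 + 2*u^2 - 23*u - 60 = (u + 4)*(u^2 - 2*u - 15) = (u + 3)*(u + 4)*(u - 5)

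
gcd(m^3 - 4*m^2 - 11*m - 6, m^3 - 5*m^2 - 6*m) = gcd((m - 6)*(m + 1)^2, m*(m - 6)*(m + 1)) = m^2 - 5*m - 6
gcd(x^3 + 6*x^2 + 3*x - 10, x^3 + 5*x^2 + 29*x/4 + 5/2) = x + 2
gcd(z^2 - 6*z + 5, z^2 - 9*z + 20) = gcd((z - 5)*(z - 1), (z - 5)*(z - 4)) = z - 5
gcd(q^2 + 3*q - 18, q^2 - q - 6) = q - 3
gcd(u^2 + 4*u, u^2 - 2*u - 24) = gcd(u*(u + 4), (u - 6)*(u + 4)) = u + 4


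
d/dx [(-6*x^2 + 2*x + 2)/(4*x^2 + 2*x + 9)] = 2*(-10*x^2 - 62*x + 7)/(16*x^4 + 16*x^3 + 76*x^2 + 36*x + 81)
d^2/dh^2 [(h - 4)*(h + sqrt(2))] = 2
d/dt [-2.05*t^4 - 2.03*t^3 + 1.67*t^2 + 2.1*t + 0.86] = -8.2*t^3 - 6.09*t^2 + 3.34*t + 2.1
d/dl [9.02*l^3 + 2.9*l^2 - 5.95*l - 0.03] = 27.06*l^2 + 5.8*l - 5.95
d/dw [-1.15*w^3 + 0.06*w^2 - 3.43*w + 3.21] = -3.45*w^2 + 0.12*w - 3.43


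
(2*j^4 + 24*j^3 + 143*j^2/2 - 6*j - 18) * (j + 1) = 2*j^5 + 26*j^4 + 191*j^3/2 + 131*j^2/2 - 24*j - 18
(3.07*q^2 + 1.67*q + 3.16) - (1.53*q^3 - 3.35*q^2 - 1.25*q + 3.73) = -1.53*q^3 + 6.42*q^2 + 2.92*q - 0.57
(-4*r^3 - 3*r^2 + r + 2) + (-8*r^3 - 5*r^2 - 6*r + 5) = -12*r^3 - 8*r^2 - 5*r + 7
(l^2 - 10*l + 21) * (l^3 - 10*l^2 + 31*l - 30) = l^5 - 20*l^4 + 152*l^3 - 550*l^2 + 951*l - 630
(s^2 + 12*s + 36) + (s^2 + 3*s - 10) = 2*s^2 + 15*s + 26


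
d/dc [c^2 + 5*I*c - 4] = 2*c + 5*I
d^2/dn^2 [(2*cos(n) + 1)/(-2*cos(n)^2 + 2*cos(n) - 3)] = (-16*(1 - cos(n)^2)^2*cos(n) - 24*(1 - cos(n)^2)^2 + 8*cos(n)^5 + 68*cos(n)^3 - 16*cos(n)^2 - 104*cos(n) + 44)/(2*cos(n) - cos(2*n) - 4)^3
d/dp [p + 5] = 1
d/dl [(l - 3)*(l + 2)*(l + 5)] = 3*l^2 + 8*l - 11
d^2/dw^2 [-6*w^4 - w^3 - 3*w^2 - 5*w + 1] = -72*w^2 - 6*w - 6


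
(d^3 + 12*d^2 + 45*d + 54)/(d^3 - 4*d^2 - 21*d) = (d^2 + 9*d + 18)/(d*(d - 7))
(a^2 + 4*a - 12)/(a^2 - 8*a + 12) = (a + 6)/(a - 6)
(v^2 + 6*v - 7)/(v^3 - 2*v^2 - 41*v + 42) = (v + 7)/(v^2 - v - 42)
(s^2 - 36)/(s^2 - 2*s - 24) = (s + 6)/(s + 4)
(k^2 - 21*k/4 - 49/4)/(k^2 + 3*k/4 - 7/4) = (k - 7)/(k - 1)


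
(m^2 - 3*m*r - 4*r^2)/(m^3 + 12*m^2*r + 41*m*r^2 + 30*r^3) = (m - 4*r)/(m^2 + 11*m*r + 30*r^2)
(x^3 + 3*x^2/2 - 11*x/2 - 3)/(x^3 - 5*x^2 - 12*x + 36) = (x + 1/2)/(x - 6)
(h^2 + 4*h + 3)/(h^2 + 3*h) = (h + 1)/h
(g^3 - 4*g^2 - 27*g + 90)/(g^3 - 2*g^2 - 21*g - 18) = (g^2 + 2*g - 15)/(g^2 + 4*g + 3)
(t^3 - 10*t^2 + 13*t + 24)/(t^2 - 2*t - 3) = t - 8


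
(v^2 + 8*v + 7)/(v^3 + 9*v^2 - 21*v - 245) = (v + 1)/(v^2 + 2*v - 35)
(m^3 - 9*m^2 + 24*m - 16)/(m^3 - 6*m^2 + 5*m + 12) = (m^2 - 5*m + 4)/(m^2 - 2*m - 3)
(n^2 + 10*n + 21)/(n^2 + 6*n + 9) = (n + 7)/(n + 3)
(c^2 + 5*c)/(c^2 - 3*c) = (c + 5)/(c - 3)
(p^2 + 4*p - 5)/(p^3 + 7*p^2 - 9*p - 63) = (p^2 + 4*p - 5)/(p^3 + 7*p^2 - 9*p - 63)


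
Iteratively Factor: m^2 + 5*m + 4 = (m + 1)*(m + 4)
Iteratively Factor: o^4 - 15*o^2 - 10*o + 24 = (o + 2)*(o^3 - 2*o^2 - 11*o + 12) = (o - 1)*(o + 2)*(o^2 - o - 12) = (o - 1)*(o + 2)*(o + 3)*(o - 4)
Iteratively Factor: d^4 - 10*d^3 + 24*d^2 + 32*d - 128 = (d - 4)*(d^3 - 6*d^2 + 32) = (d - 4)^2*(d^2 - 2*d - 8) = (d - 4)^2*(d + 2)*(d - 4)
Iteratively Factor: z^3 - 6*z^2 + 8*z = (z - 2)*(z^2 - 4*z) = z*(z - 2)*(z - 4)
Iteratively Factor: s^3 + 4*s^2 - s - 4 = (s + 4)*(s^2 - 1) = (s + 1)*(s + 4)*(s - 1)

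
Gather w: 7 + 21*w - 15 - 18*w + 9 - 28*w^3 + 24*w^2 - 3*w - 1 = -28*w^3 + 24*w^2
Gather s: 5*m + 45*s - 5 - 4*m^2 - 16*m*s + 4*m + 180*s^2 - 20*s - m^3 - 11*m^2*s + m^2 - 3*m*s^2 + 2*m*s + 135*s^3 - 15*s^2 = -m^3 - 3*m^2 + 9*m + 135*s^3 + s^2*(165 - 3*m) + s*(-11*m^2 - 14*m + 25) - 5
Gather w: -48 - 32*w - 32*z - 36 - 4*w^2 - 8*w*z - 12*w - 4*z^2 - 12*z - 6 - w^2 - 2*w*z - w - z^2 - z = -5*w^2 + w*(-10*z - 45) - 5*z^2 - 45*z - 90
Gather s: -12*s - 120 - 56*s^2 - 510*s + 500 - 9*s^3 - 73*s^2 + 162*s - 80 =-9*s^3 - 129*s^2 - 360*s + 300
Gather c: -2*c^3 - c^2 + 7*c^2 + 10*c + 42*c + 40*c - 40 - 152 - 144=-2*c^3 + 6*c^2 + 92*c - 336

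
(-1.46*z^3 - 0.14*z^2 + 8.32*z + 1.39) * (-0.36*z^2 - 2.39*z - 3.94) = 0.5256*z^5 + 3.5398*z^4 + 3.0918*z^3 - 19.8336*z^2 - 36.1029*z - 5.4766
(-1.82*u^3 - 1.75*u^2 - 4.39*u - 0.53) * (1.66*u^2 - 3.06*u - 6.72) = -3.0212*u^5 + 2.6642*u^4 + 10.298*u^3 + 24.3136*u^2 + 31.1226*u + 3.5616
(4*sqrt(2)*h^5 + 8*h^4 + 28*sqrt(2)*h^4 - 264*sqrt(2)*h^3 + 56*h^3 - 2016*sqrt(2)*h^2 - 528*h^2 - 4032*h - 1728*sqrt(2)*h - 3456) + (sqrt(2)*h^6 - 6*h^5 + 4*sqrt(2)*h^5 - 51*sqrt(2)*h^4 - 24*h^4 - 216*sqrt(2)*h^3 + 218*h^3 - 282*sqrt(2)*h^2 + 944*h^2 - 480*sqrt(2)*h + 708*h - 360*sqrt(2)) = sqrt(2)*h^6 - 6*h^5 + 8*sqrt(2)*h^5 - 23*sqrt(2)*h^4 - 16*h^4 - 480*sqrt(2)*h^3 + 274*h^3 - 2298*sqrt(2)*h^2 + 416*h^2 - 3324*h - 2208*sqrt(2)*h - 3456 - 360*sqrt(2)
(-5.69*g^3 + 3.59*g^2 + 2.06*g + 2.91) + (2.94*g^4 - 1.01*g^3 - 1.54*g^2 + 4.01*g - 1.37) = 2.94*g^4 - 6.7*g^3 + 2.05*g^2 + 6.07*g + 1.54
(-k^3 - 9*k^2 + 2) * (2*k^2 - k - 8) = -2*k^5 - 17*k^4 + 17*k^3 + 76*k^2 - 2*k - 16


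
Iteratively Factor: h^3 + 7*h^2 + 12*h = (h + 3)*(h^2 + 4*h) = (h + 3)*(h + 4)*(h)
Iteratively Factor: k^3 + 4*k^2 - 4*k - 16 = (k + 2)*(k^2 + 2*k - 8) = (k + 2)*(k + 4)*(k - 2)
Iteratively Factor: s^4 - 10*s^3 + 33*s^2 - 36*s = (s - 3)*(s^3 - 7*s^2 + 12*s) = (s - 4)*(s - 3)*(s^2 - 3*s) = (s - 4)*(s - 3)^2*(s)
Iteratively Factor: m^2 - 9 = (m - 3)*(m + 3)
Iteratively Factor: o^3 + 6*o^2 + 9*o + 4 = (o + 4)*(o^2 + 2*o + 1) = (o + 1)*(o + 4)*(o + 1)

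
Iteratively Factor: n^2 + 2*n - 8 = (n + 4)*(n - 2)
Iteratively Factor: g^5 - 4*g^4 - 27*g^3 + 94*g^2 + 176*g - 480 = (g - 4)*(g^4 - 27*g^2 - 14*g + 120) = (g - 4)*(g + 4)*(g^3 - 4*g^2 - 11*g + 30) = (g - 5)*(g - 4)*(g + 4)*(g^2 + g - 6) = (g - 5)*(g - 4)*(g - 2)*(g + 4)*(g + 3)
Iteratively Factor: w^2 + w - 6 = (w - 2)*(w + 3)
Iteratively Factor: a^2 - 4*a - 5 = (a + 1)*(a - 5)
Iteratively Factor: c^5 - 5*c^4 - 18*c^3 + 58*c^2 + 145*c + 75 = (c + 1)*(c^4 - 6*c^3 - 12*c^2 + 70*c + 75) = (c + 1)^2*(c^3 - 7*c^2 - 5*c + 75) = (c - 5)*(c + 1)^2*(c^2 - 2*c - 15) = (c - 5)*(c + 1)^2*(c + 3)*(c - 5)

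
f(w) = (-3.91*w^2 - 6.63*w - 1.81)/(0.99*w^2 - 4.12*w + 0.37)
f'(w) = (4.12 - 1.98*w)*(-3.91*w^2 - 6.63*w - 1.81)/(0.99*w^2 - 4.12*w + 0.37)^2 + (-7.82*w - 6.63)/(0.99*w^2 - 4.12*w + 0.37)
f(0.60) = 4.12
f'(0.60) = -0.44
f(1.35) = 5.28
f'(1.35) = 2.82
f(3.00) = 18.47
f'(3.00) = 20.68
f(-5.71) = -1.63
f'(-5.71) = 0.23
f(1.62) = 6.16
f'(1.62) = 3.69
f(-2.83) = -0.72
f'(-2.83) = 0.43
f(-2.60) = -0.62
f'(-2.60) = 0.45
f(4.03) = 593.33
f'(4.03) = 15009.07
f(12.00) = -6.89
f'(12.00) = 0.37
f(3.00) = 18.47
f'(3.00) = 20.68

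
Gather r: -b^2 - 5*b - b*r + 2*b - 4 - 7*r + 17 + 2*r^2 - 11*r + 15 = -b^2 - 3*b + 2*r^2 + r*(-b - 18) + 28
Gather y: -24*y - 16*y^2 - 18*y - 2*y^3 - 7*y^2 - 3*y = -2*y^3 - 23*y^2 - 45*y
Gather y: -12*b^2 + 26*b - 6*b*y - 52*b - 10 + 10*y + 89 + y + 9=-12*b^2 - 26*b + y*(11 - 6*b) + 88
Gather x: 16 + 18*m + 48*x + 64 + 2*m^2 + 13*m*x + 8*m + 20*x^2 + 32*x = 2*m^2 + 26*m + 20*x^2 + x*(13*m + 80) + 80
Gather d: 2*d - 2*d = 0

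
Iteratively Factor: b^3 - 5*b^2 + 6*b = (b - 2)*(b^2 - 3*b) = b*(b - 2)*(b - 3)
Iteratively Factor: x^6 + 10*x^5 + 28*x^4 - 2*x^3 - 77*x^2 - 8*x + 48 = (x - 1)*(x^5 + 11*x^4 + 39*x^3 + 37*x^2 - 40*x - 48) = (x - 1)*(x + 1)*(x^4 + 10*x^3 + 29*x^2 + 8*x - 48) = (x - 1)*(x + 1)*(x + 4)*(x^3 + 6*x^2 + 5*x - 12) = (x - 1)*(x + 1)*(x + 4)^2*(x^2 + 2*x - 3) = (x - 1)*(x + 1)*(x + 3)*(x + 4)^2*(x - 1)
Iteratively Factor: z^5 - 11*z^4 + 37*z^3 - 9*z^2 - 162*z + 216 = (z + 2)*(z^4 - 13*z^3 + 63*z^2 - 135*z + 108) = (z - 3)*(z + 2)*(z^3 - 10*z^2 + 33*z - 36) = (z - 4)*(z - 3)*(z + 2)*(z^2 - 6*z + 9) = (z - 4)*(z - 3)^2*(z + 2)*(z - 3)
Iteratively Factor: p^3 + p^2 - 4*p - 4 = (p - 2)*(p^2 + 3*p + 2) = (p - 2)*(p + 1)*(p + 2)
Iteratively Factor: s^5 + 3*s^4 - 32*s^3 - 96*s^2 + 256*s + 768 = (s + 4)*(s^4 - s^3 - 28*s^2 + 16*s + 192) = (s - 4)*(s + 4)*(s^3 + 3*s^2 - 16*s - 48) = (s - 4)^2*(s + 4)*(s^2 + 7*s + 12) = (s - 4)^2*(s + 3)*(s + 4)*(s + 4)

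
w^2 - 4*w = w*(w - 4)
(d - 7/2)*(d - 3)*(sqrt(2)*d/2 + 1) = sqrt(2)*d^3/2 - 13*sqrt(2)*d^2/4 + d^2 - 13*d/2 + 21*sqrt(2)*d/4 + 21/2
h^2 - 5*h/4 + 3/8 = (h - 3/4)*(h - 1/2)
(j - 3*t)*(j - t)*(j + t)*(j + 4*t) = j^4 + j^3*t - 13*j^2*t^2 - j*t^3 + 12*t^4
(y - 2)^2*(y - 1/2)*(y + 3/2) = y^4 - 3*y^3 - 3*y^2/4 + 7*y - 3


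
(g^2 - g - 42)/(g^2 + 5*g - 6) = (g - 7)/(g - 1)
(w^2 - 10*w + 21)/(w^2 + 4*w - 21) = (w - 7)/(w + 7)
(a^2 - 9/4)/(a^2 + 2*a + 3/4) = (2*a - 3)/(2*a + 1)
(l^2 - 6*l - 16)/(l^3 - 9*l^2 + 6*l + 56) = (l - 8)/(l^2 - 11*l + 28)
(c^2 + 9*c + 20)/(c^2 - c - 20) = (c + 5)/(c - 5)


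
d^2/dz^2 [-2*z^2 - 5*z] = -4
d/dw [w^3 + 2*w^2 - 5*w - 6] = 3*w^2 + 4*w - 5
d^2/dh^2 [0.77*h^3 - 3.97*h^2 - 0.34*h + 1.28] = 4.62*h - 7.94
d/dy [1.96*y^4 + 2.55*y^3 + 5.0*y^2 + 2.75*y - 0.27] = 7.84*y^3 + 7.65*y^2 + 10.0*y + 2.75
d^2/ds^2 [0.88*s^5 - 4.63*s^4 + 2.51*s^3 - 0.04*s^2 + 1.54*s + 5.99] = 17.6*s^3 - 55.56*s^2 + 15.06*s - 0.08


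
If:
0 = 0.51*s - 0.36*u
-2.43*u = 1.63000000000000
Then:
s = -0.47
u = -0.67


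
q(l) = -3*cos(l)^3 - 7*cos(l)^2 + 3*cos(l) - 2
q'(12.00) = -8.17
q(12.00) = -6.26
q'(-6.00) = 5.24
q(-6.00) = -8.23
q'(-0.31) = -5.64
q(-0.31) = -8.08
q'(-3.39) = -1.99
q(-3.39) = -8.75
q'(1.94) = -6.42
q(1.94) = -3.85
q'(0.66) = 8.39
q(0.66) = -5.48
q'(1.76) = -5.22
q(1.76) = -2.79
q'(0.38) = 6.59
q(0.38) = -7.65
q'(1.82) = -5.72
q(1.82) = -3.12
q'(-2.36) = 5.92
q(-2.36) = -6.58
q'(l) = 9*sin(l)*cos(l)^2 + 14*sin(l)*cos(l) - 3*sin(l)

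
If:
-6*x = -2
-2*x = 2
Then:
No Solution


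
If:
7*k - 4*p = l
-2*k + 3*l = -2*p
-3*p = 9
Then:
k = -30/19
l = 18/19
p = -3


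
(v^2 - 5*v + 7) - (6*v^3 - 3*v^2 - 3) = -6*v^3 + 4*v^2 - 5*v + 10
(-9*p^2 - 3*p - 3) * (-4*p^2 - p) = 36*p^4 + 21*p^3 + 15*p^2 + 3*p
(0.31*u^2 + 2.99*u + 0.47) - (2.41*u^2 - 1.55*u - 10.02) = -2.1*u^2 + 4.54*u + 10.49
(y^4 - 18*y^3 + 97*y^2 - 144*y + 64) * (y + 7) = y^5 - 11*y^4 - 29*y^3 + 535*y^2 - 944*y + 448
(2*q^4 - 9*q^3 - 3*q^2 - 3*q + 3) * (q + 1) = 2*q^5 - 7*q^4 - 12*q^3 - 6*q^2 + 3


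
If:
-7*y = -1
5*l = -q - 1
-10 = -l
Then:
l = 10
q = -51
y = 1/7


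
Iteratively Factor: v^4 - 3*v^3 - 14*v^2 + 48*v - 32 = (v - 1)*(v^3 - 2*v^2 - 16*v + 32) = (v - 2)*(v - 1)*(v^2 - 16) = (v - 2)*(v - 1)*(v + 4)*(v - 4)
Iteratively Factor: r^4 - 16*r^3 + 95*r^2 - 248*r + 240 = (r - 3)*(r^3 - 13*r^2 + 56*r - 80) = (r - 4)*(r - 3)*(r^2 - 9*r + 20) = (r - 5)*(r - 4)*(r - 3)*(r - 4)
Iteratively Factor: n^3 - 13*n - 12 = (n + 3)*(n^2 - 3*n - 4) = (n - 4)*(n + 3)*(n + 1)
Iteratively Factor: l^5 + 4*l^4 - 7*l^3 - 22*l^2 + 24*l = (l - 1)*(l^4 + 5*l^3 - 2*l^2 - 24*l) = l*(l - 1)*(l^3 + 5*l^2 - 2*l - 24) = l*(l - 1)*(l + 4)*(l^2 + l - 6) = l*(l - 1)*(l + 3)*(l + 4)*(l - 2)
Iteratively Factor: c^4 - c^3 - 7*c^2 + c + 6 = (c + 1)*(c^3 - 2*c^2 - 5*c + 6) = (c + 1)*(c + 2)*(c^2 - 4*c + 3) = (c - 3)*(c + 1)*(c + 2)*(c - 1)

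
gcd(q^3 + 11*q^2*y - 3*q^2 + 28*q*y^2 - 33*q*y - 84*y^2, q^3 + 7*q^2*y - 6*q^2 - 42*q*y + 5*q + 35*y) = q + 7*y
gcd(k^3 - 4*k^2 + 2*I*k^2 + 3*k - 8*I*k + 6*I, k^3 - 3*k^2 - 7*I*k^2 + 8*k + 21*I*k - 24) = k - 3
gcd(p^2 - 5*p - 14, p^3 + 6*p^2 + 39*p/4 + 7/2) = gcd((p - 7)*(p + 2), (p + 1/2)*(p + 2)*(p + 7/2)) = p + 2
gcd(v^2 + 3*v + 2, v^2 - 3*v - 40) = 1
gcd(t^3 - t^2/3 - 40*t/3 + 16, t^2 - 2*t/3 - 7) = t - 3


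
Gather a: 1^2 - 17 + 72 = 56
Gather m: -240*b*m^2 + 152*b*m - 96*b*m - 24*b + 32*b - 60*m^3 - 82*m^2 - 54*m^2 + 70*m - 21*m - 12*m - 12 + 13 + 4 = 8*b - 60*m^3 + m^2*(-240*b - 136) + m*(56*b + 37) + 5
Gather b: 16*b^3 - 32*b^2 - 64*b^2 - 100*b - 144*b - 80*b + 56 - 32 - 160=16*b^3 - 96*b^2 - 324*b - 136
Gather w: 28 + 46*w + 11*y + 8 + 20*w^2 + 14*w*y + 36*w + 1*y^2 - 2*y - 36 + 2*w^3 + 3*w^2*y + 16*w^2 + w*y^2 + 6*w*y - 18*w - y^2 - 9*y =2*w^3 + w^2*(3*y + 36) + w*(y^2 + 20*y + 64)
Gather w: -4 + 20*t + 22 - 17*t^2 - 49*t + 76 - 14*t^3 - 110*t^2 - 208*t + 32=-14*t^3 - 127*t^2 - 237*t + 126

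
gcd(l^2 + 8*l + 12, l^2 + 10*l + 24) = l + 6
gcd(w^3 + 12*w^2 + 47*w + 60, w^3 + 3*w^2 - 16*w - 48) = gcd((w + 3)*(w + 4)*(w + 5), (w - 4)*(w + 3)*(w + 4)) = w^2 + 7*w + 12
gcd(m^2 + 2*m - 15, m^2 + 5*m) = m + 5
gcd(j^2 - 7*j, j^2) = j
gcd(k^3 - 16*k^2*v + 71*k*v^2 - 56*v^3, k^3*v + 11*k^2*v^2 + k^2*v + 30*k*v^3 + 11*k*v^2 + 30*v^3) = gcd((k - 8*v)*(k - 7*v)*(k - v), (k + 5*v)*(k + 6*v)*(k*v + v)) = 1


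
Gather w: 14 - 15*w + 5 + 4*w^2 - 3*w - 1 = 4*w^2 - 18*w + 18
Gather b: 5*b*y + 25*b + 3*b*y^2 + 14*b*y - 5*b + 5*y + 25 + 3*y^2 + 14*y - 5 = b*(3*y^2 + 19*y + 20) + 3*y^2 + 19*y + 20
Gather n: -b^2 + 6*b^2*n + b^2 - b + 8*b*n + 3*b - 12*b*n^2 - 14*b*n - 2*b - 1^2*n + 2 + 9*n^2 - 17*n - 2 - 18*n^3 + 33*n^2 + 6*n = -18*n^3 + n^2*(42 - 12*b) + n*(6*b^2 - 6*b - 12)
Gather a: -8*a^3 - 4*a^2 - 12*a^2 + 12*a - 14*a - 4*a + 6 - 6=-8*a^3 - 16*a^2 - 6*a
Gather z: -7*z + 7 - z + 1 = 8 - 8*z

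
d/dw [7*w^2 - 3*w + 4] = 14*w - 3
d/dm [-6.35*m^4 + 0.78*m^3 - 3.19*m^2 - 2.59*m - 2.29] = -25.4*m^3 + 2.34*m^2 - 6.38*m - 2.59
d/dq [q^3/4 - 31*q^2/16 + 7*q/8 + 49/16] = 3*q^2/4 - 31*q/8 + 7/8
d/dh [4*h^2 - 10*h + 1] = 8*h - 10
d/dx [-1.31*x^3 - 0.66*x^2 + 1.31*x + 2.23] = -3.93*x^2 - 1.32*x + 1.31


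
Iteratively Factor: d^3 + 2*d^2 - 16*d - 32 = (d - 4)*(d^2 + 6*d + 8) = (d - 4)*(d + 2)*(d + 4)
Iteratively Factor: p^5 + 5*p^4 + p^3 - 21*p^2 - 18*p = (p)*(p^4 + 5*p^3 + p^2 - 21*p - 18) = p*(p - 2)*(p^3 + 7*p^2 + 15*p + 9) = p*(p - 2)*(p + 3)*(p^2 + 4*p + 3) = p*(p - 2)*(p + 3)^2*(p + 1)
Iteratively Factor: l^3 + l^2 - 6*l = (l - 2)*(l^2 + 3*l) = (l - 2)*(l + 3)*(l)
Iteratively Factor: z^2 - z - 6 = (z - 3)*(z + 2)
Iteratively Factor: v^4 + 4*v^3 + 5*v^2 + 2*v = (v + 2)*(v^3 + 2*v^2 + v) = (v + 1)*(v + 2)*(v^2 + v) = (v + 1)^2*(v + 2)*(v)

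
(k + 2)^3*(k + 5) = k^4 + 11*k^3 + 42*k^2 + 68*k + 40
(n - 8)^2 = n^2 - 16*n + 64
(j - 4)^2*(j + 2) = j^3 - 6*j^2 + 32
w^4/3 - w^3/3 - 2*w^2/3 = w^2*(w/3 + 1/3)*(w - 2)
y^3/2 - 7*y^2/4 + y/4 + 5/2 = (y/2 + 1/2)*(y - 5/2)*(y - 2)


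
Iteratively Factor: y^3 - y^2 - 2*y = (y + 1)*(y^2 - 2*y) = (y - 2)*(y + 1)*(y)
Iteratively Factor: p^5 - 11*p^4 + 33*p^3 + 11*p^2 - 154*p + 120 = (p - 1)*(p^4 - 10*p^3 + 23*p^2 + 34*p - 120) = (p - 1)*(p + 2)*(p^3 - 12*p^2 + 47*p - 60) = (p - 5)*(p - 1)*(p + 2)*(p^2 - 7*p + 12) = (p - 5)*(p - 4)*(p - 1)*(p + 2)*(p - 3)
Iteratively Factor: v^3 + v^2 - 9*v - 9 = (v + 3)*(v^2 - 2*v - 3) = (v + 1)*(v + 3)*(v - 3)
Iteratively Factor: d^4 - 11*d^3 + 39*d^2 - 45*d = (d - 3)*(d^3 - 8*d^2 + 15*d) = (d - 3)^2*(d^2 - 5*d) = (d - 5)*(d - 3)^2*(d)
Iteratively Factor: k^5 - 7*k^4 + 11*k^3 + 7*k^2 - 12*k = (k)*(k^4 - 7*k^3 + 11*k^2 + 7*k - 12) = k*(k + 1)*(k^3 - 8*k^2 + 19*k - 12) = k*(k - 1)*(k + 1)*(k^2 - 7*k + 12) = k*(k - 4)*(k - 1)*(k + 1)*(k - 3)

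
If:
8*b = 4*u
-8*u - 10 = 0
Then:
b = -5/8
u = -5/4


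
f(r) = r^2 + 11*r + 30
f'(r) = 2*r + 11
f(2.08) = 57.21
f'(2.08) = 15.16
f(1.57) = 49.73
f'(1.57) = 14.14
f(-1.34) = 17.06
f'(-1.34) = 8.32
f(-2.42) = 9.24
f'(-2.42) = 6.16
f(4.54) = 100.55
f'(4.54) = 20.08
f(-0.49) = 24.85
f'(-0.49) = 10.02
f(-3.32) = 4.50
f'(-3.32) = 4.36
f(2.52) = 64.07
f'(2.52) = 16.04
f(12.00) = 306.00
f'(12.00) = 35.00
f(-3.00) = 6.00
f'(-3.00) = 5.00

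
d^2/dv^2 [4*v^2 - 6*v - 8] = 8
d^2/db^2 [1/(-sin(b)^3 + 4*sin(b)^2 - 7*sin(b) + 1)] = (9*sin(b)^6 - 44*sin(b)^5 + 66*sin(b)^4 - 11*sin(b)^3 - 105*sin(b)^2 + 169*sin(b) - 90)/(sin(b)^3 - 4*sin(b)^2 + 7*sin(b) - 1)^3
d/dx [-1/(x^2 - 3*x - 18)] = (2*x - 3)/(-x^2 + 3*x + 18)^2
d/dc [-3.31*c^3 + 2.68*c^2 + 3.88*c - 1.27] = -9.93*c^2 + 5.36*c + 3.88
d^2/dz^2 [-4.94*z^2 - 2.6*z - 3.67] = -9.88000000000000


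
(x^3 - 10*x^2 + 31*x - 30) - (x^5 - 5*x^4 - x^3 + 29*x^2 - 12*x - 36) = -x^5 + 5*x^4 + 2*x^3 - 39*x^2 + 43*x + 6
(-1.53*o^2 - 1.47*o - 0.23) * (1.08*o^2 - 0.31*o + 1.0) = -1.6524*o^4 - 1.1133*o^3 - 1.3227*o^2 - 1.3987*o - 0.23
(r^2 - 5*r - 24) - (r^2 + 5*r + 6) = -10*r - 30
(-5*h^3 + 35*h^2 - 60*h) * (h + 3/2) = -5*h^4 + 55*h^3/2 - 15*h^2/2 - 90*h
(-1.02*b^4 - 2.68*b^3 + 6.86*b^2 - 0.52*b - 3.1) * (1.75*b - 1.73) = -1.785*b^5 - 2.9254*b^4 + 16.6414*b^3 - 12.7778*b^2 - 4.5254*b + 5.363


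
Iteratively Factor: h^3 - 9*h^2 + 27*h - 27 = (h - 3)*(h^2 - 6*h + 9) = (h - 3)^2*(h - 3)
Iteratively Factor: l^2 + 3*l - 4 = (l - 1)*(l + 4)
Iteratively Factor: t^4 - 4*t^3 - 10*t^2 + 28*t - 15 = (t - 5)*(t^3 + t^2 - 5*t + 3) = (t - 5)*(t - 1)*(t^2 + 2*t - 3) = (t - 5)*(t - 1)*(t + 3)*(t - 1)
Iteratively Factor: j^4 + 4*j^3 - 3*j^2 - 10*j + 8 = (j + 2)*(j^3 + 2*j^2 - 7*j + 4) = (j - 1)*(j + 2)*(j^2 + 3*j - 4) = (j - 1)*(j + 2)*(j + 4)*(j - 1)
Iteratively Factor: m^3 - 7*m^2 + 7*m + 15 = (m - 5)*(m^2 - 2*m - 3) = (m - 5)*(m - 3)*(m + 1)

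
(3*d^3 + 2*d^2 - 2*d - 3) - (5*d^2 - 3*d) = 3*d^3 - 3*d^2 + d - 3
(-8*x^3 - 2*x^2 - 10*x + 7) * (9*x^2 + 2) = -72*x^5 - 18*x^4 - 106*x^3 + 59*x^2 - 20*x + 14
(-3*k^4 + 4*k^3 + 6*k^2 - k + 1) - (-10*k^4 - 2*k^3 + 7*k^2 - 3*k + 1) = 7*k^4 + 6*k^3 - k^2 + 2*k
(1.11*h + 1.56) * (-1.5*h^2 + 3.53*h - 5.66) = -1.665*h^3 + 1.5783*h^2 - 0.7758*h - 8.8296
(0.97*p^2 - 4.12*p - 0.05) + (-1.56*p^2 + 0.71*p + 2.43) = -0.59*p^2 - 3.41*p + 2.38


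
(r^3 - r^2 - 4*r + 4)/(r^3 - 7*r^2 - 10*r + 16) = (r - 2)/(r - 8)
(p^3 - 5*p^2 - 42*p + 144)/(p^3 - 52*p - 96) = (p - 3)/(p + 2)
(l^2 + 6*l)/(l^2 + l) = (l + 6)/(l + 1)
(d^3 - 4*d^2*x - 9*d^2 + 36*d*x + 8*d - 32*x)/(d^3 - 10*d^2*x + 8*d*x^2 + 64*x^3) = (-d^2 + 9*d - 8)/(-d^2 + 6*d*x + 16*x^2)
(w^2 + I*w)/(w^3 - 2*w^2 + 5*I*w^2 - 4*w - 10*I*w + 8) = w/(w^2 + w*(-2 + 4*I) - 8*I)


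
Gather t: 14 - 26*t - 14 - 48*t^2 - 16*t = -48*t^2 - 42*t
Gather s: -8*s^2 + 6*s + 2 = -8*s^2 + 6*s + 2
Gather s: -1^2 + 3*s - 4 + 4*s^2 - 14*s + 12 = 4*s^2 - 11*s + 7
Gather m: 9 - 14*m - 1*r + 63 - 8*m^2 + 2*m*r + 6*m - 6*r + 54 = -8*m^2 + m*(2*r - 8) - 7*r + 126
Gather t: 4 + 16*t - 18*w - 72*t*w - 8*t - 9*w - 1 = t*(8 - 72*w) - 27*w + 3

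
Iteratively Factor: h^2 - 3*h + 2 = (h - 2)*(h - 1)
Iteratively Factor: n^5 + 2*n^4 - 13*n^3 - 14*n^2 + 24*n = (n - 3)*(n^4 + 5*n^3 + 2*n^2 - 8*n) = n*(n - 3)*(n^3 + 5*n^2 + 2*n - 8) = n*(n - 3)*(n + 2)*(n^2 + 3*n - 4) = n*(n - 3)*(n - 1)*(n + 2)*(n + 4)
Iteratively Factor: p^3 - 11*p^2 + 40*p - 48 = (p - 3)*(p^2 - 8*p + 16) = (p - 4)*(p - 3)*(p - 4)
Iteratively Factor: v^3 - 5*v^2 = (v)*(v^2 - 5*v) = v^2*(v - 5)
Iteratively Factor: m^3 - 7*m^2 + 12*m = (m - 4)*(m^2 - 3*m) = m*(m - 4)*(m - 3)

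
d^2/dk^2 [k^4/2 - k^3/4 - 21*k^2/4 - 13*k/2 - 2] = 6*k^2 - 3*k/2 - 21/2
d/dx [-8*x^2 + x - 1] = 1 - 16*x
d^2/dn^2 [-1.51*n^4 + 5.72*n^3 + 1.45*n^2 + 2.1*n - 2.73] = -18.12*n^2 + 34.32*n + 2.9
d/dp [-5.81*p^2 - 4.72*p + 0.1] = -11.62*p - 4.72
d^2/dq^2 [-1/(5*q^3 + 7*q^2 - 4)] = 2*(-q^2*(15*q + 14)^2 + (15*q + 7)*(5*q^3 + 7*q^2 - 4))/(5*q^3 + 7*q^2 - 4)^3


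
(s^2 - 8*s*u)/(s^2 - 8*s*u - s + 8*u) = s/(s - 1)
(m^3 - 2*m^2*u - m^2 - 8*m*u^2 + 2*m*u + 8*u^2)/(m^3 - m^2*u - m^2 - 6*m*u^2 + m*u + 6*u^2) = (-m + 4*u)/(-m + 3*u)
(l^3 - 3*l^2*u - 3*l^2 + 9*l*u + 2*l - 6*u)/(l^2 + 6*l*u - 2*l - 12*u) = (l^2 - 3*l*u - l + 3*u)/(l + 6*u)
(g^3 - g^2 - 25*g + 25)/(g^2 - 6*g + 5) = g + 5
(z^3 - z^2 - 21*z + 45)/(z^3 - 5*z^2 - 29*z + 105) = (z - 3)/(z - 7)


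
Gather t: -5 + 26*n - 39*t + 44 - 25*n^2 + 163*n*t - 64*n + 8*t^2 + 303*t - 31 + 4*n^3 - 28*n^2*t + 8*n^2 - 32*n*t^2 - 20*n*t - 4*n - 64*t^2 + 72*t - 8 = 4*n^3 - 17*n^2 - 42*n + t^2*(-32*n - 56) + t*(-28*n^2 + 143*n + 336)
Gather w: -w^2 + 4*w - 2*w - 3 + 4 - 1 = -w^2 + 2*w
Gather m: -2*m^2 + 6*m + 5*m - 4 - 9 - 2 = -2*m^2 + 11*m - 15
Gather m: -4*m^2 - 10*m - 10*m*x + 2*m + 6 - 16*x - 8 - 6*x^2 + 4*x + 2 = -4*m^2 + m*(-10*x - 8) - 6*x^2 - 12*x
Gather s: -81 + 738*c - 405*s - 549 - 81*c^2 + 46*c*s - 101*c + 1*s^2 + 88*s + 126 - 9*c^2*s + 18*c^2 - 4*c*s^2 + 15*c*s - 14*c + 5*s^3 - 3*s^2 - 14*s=-63*c^2 + 623*c + 5*s^3 + s^2*(-4*c - 2) + s*(-9*c^2 + 61*c - 331) - 504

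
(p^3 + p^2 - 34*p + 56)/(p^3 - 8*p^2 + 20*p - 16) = (p + 7)/(p - 2)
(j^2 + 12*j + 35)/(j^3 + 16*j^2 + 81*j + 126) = (j + 5)/(j^2 + 9*j + 18)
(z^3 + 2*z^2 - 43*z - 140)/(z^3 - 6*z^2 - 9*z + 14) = (z^2 + 9*z + 20)/(z^2 + z - 2)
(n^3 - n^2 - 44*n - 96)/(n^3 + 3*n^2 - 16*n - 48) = (n - 8)/(n - 4)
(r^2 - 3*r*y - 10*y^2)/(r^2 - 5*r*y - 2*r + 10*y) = (r + 2*y)/(r - 2)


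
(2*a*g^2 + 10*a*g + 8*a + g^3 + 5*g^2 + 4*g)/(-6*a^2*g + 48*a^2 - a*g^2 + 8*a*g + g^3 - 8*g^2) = (-g^2 - 5*g - 4)/(3*a*g - 24*a - g^2 + 8*g)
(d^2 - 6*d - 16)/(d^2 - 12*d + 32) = (d + 2)/(d - 4)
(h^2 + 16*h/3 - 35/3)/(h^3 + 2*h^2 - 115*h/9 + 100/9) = 3*(h + 7)/(3*h^2 + 11*h - 20)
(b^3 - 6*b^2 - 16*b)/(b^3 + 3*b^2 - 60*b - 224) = b*(b + 2)/(b^2 + 11*b + 28)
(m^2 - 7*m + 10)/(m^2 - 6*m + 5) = (m - 2)/(m - 1)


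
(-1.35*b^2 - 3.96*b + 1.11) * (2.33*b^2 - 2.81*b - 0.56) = -3.1455*b^4 - 5.4333*b^3 + 14.4699*b^2 - 0.9015*b - 0.6216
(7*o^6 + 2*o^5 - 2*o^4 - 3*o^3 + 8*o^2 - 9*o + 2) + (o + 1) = 7*o^6 + 2*o^5 - 2*o^4 - 3*o^3 + 8*o^2 - 8*o + 3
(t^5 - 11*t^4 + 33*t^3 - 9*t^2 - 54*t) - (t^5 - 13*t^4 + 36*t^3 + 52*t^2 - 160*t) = 2*t^4 - 3*t^3 - 61*t^2 + 106*t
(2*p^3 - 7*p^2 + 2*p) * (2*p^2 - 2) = 4*p^5 - 14*p^4 + 14*p^2 - 4*p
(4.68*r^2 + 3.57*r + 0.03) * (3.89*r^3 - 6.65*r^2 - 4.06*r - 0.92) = 18.2052*r^5 - 17.2347*r^4 - 42.6246*r^3 - 18.9993*r^2 - 3.4062*r - 0.0276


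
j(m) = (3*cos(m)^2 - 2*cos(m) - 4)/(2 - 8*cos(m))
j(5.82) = 0.66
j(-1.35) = -17.32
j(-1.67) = -1.35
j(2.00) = -0.50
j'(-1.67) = -4.78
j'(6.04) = -0.34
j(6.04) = 0.54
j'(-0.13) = -0.18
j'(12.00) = -1.02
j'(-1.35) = -547.92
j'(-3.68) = 0.42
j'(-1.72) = -3.73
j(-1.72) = -1.14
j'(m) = (-6*sin(m)*cos(m) + 2*sin(m))/(2 - 8*cos(m)) - 8*(3*cos(m)^2 - 2*cos(m) - 4)*sin(m)/(2 - 8*cos(m))^2 = 3*(-cos(m) + cos(2*m) + 4)*sin(m)/(4*cos(m) - 1)^2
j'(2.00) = 1.45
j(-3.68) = -0.01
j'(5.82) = -0.75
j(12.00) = 0.75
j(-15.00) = -0.09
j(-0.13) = 0.51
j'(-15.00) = -0.59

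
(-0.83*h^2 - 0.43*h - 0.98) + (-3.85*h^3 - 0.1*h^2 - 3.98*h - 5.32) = -3.85*h^3 - 0.93*h^2 - 4.41*h - 6.3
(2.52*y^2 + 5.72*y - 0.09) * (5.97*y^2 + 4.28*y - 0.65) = 15.0444*y^4 + 44.934*y^3 + 22.3063*y^2 - 4.1032*y + 0.0585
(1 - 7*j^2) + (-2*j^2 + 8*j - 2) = -9*j^2 + 8*j - 1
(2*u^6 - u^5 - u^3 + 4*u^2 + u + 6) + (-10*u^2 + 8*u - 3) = 2*u^6 - u^5 - u^3 - 6*u^2 + 9*u + 3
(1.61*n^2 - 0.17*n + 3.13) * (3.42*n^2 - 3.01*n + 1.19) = 5.5062*n^4 - 5.4275*n^3 + 13.1322*n^2 - 9.6236*n + 3.7247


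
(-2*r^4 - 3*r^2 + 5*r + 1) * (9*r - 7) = -18*r^5 + 14*r^4 - 27*r^3 + 66*r^2 - 26*r - 7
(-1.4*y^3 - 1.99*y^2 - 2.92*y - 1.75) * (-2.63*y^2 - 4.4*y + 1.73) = 3.682*y^5 + 11.3937*y^4 + 14.0136*y^3 + 14.0078*y^2 + 2.6484*y - 3.0275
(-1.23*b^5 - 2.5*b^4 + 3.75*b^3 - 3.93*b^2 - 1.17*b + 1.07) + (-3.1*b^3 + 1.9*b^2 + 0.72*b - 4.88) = -1.23*b^5 - 2.5*b^4 + 0.65*b^3 - 2.03*b^2 - 0.45*b - 3.81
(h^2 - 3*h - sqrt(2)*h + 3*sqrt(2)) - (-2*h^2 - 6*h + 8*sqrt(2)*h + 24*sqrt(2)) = 3*h^2 - 9*sqrt(2)*h + 3*h - 21*sqrt(2)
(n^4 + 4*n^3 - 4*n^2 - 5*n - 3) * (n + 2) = n^5 + 6*n^4 + 4*n^3 - 13*n^2 - 13*n - 6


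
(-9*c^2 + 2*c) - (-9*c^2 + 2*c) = 0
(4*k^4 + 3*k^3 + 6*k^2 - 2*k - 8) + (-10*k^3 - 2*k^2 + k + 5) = 4*k^4 - 7*k^3 + 4*k^2 - k - 3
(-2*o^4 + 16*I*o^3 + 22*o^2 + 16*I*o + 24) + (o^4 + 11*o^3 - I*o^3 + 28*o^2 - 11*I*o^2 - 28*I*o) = -o^4 + 11*o^3 + 15*I*o^3 + 50*o^2 - 11*I*o^2 - 12*I*o + 24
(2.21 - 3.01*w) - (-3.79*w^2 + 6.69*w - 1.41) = 3.79*w^2 - 9.7*w + 3.62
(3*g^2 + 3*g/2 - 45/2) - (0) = 3*g^2 + 3*g/2 - 45/2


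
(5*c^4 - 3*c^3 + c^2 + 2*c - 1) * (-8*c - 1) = -40*c^5 + 19*c^4 - 5*c^3 - 17*c^2 + 6*c + 1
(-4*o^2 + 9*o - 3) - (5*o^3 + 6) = -5*o^3 - 4*o^2 + 9*o - 9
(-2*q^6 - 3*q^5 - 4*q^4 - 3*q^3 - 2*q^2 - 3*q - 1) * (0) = 0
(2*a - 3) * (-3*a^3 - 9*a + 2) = -6*a^4 + 9*a^3 - 18*a^2 + 31*a - 6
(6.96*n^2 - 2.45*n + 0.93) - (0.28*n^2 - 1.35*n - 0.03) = 6.68*n^2 - 1.1*n + 0.96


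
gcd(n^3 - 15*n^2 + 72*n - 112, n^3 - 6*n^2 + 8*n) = n - 4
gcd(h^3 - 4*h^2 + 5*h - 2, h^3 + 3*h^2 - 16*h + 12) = h^2 - 3*h + 2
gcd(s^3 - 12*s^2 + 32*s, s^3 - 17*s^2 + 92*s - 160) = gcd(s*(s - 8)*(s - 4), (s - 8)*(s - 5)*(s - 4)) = s^2 - 12*s + 32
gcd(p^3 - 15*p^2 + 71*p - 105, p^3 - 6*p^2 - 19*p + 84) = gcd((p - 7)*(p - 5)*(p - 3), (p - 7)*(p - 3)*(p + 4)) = p^2 - 10*p + 21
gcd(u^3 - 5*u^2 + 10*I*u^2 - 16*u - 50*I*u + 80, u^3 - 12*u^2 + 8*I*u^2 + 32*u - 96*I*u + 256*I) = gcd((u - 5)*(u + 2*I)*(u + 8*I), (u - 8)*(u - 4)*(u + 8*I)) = u + 8*I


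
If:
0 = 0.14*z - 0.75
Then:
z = 5.36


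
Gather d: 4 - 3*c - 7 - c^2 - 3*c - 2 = -c^2 - 6*c - 5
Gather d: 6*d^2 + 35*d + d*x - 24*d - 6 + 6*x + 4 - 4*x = 6*d^2 + d*(x + 11) + 2*x - 2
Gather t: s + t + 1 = s + t + 1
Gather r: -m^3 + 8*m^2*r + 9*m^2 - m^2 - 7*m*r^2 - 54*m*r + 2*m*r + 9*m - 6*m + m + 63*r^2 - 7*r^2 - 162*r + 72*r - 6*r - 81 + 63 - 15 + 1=-m^3 + 8*m^2 + 4*m + r^2*(56 - 7*m) + r*(8*m^2 - 52*m - 96) - 32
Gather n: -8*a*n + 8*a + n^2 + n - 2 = 8*a + n^2 + n*(1 - 8*a) - 2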